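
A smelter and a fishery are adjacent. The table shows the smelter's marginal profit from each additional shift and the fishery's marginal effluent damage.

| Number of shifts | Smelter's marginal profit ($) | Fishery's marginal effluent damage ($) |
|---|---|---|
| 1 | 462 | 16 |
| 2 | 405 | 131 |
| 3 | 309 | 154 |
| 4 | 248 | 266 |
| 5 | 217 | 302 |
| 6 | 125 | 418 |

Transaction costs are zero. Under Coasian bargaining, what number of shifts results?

3

Bargaining reaches the level where marginal profit last exceeds marginal effluent damage.
That holds through level 3 (309 ≥ 154) but not at 4 (248 < 266).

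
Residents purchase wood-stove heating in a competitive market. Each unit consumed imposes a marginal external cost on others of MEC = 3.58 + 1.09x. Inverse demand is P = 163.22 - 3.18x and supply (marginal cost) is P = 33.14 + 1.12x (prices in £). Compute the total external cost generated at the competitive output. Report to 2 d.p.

Market equilibrium (private): 33.14 + 1.12x = 163.22 - 3.18x → x_m = 30.2512.
Total external cost = ∫₀^{x_m} (3.58 + 1.09x) dx = 3.58×30.2512 + ½×1.09×30.2512² = 607.0479.

£607.05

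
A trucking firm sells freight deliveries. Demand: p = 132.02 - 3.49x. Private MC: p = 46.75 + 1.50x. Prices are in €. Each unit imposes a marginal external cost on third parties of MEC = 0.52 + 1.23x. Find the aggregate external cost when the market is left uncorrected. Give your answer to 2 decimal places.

Market equilibrium (private): 46.75 + 1.50x = 132.02 - 3.49x → x_m = 17.0882.
Total external cost = ∫₀^{x_m} (0.52 + 1.23x) dx = 0.52×17.0882 + ½×1.23×17.0882² = 188.4699.

€188.47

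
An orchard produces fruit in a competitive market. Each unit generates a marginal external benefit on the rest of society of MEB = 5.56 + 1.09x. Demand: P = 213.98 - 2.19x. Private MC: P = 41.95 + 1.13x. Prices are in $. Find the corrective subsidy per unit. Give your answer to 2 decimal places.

Social marginal cost = private MC − MEB = 36.39 + 0.04x.
Set SMC = demand: 36.39 + 0.04x = 213.98 - 2.19x → x* = 79.6368.
The Pigouvian subsidy equals MEB at x*: 5.56 + 1.09×79.6368 = 92.3641.

subsidy = $92.36 per unit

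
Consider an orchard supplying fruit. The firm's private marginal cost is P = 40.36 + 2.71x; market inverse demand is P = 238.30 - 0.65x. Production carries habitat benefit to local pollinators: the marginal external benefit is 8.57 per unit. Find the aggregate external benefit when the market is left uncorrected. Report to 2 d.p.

504.86

Market equilibrium (private): 40.36 + 2.71x = 238.30 - 0.65x → x_m = 58.9107.
Total external benefit = MEB × x_m = 8.57 × 58.9107 = 504.8647.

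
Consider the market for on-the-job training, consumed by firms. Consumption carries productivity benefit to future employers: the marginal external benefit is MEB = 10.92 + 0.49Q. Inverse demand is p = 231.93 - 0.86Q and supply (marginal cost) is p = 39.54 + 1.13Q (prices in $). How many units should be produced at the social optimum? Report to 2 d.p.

Q* = 135.54

Social marginal benefit = demand + MEB = 242.85 - 0.37Q.
Set SMB = MC: 242.85 - 0.37Q = 39.54 + 1.13Q → Q* = 135.5400.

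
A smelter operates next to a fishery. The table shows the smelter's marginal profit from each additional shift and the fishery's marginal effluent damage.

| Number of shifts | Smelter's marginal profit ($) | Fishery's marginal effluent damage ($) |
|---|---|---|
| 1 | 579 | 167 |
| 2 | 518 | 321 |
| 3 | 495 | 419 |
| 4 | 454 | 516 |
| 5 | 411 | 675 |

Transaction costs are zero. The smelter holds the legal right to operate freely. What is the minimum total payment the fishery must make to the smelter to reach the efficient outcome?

Left alone the smelter would choose level 5 (marginal profit stays positive).
Efficient level: k* = 3 (marginal profit ≥ marginal effluent damage through 3).
The fishery must at least cover the smelter's forgone profit from cutting 5→3: 454 + 411 = 865.

$865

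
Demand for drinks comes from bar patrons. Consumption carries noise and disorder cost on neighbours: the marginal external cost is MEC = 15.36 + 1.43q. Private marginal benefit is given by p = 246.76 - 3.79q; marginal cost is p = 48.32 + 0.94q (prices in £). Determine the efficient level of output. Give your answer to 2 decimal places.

Social marginal benefit = demand − MEC = 231.40 - 5.22q.
Set SMB = MC: 231.40 - 5.22q = 48.32 + 0.94q → q* = 29.7208.

q* = 29.72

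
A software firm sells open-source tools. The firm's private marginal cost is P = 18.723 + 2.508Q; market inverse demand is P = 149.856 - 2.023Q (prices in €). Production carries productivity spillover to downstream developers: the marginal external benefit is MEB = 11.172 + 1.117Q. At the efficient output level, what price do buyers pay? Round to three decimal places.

P = €65.532

Social marginal cost = private MC − MEB = 7.551 + 1.391Q.
Set SMC = demand: 7.551 + 1.391Q = 149.856 - 2.023Q → Q* = 41.6828.
Consumer price on the demand curve at Q*: 149.856 − 2.023×41.6828 = 65.5317.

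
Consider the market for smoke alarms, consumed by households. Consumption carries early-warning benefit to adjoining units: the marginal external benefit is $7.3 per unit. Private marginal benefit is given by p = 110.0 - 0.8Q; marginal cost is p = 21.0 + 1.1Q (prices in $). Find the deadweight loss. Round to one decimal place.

Market equilibrium (private): 21.0 + 1.1Q = 110.0 - 0.8Q → Q_m = 46.8421.
Social marginal benefit = demand + MEB = 117.3 - 0.8Q.
Set SMB = MC: 117.3 - 0.8Q = 21.0 + 1.1Q → Q* = 50.6842.
Between Q* and Q_m the wedge SMB − MC runs linearly from 0 to MEB(Q_m), so the loss is a triangle.
DWL = ½ × 3.8421 × 7.3000 = 14.0237.

DWL = $14.0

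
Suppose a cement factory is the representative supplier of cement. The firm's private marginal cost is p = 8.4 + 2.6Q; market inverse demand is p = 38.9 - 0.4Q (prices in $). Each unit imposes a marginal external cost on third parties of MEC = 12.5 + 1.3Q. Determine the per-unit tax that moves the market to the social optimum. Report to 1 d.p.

Social marginal cost = private MC + MEC = 20.9 + 3.9Q.
Set SMC = demand: 20.9 + 3.9Q = 38.9 - 0.4Q → Q* = 4.1860.
The Pigouvian tax equals MEC at Q*: 12.5 + 1.3×4.1860 = 17.9418.

tax = $17.9 per unit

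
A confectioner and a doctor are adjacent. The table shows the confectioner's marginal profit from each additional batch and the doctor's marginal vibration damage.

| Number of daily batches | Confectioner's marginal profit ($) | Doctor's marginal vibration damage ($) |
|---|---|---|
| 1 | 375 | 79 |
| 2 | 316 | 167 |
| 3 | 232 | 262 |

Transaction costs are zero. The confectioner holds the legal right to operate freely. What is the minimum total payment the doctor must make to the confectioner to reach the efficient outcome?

Left alone the confectioner would choose level 3 (marginal profit stays positive).
Efficient level: k* = 2 (marginal profit ≥ marginal vibration damage through 2).
The doctor must at least cover the confectioner's forgone profit from cutting 3→2: 232 = 232.

$232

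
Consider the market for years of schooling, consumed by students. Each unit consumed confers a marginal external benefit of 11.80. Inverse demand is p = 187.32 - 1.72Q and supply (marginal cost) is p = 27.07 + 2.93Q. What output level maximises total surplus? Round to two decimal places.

Social marginal benefit = demand + MEB = 199.12 - 1.72Q.
Set SMB = MC: 199.12 - 1.72Q = 27.07 + 2.93Q → Q* = 37.0000.

Q* = 37.00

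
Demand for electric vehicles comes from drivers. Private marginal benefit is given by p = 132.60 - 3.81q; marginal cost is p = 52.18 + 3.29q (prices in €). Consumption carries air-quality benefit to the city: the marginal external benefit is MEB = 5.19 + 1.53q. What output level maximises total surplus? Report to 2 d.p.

q* = 15.37

Social marginal benefit = demand + MEB = 137.79 - 2.28q.
Set SMB = MC: 137.79 - 2.28q = 52.18 + 3.29q → q* = 15.3698.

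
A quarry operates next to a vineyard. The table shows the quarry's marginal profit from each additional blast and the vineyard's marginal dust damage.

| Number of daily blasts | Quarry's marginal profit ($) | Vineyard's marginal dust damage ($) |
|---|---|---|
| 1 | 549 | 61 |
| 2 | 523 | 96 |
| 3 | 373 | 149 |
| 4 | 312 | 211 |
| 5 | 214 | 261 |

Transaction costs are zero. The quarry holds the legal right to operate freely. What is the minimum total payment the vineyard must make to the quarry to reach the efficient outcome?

$214

Left alone the quarry would choose level 5 (marginal profit stays positive).
Efficient level: k* = 4 (marginal profit ≥ marginal dust damage through 4).
The vineyard must at least cover the quarry's forgone profit from cutting 5→4: 214 = 214.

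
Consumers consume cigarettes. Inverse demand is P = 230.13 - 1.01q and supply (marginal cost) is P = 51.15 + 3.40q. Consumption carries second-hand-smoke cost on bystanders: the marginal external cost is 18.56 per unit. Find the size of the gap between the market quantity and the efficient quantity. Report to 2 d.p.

Market equilibrium (private): 51.15 + 3.40q = 230.13 - 1.01q → q_m = 40.5850.
Social marginal benefit = demand − MEC = 211.57 - 1.01q.
Set SMB = MC: 211.57 - 1.01q = 51.15 + 3.40q → q* = 36.3764.
Gap = |40.5850 − 36.3764| = 4.2086.

4.21 units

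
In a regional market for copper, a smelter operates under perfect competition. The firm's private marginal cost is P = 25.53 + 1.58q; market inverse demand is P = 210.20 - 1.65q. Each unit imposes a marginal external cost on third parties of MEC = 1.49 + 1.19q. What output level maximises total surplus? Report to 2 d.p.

Social marginal cost = private MC + MEC = 27.02 + 2.77q.
Set SMC = demand: 27.02 + 2.77q = 210.20 - 1.65q → q* = 41.4434.

q* = 41.44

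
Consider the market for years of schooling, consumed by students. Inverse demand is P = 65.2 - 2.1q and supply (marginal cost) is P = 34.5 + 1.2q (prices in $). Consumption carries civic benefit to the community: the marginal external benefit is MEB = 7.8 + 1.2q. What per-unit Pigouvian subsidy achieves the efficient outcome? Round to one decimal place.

subsidy = $29.8 per unit

Social marginal benefit = demand + MEB = 73.0 - 0.9q.
Set SMB = MC: 73.0 - 0.9q = 34.5 + 1.2q → q* = 18.3333.
The Pigouvian subsidy equals MEB at q*: 7.8 + 1.2×18.3333 = 29.8000.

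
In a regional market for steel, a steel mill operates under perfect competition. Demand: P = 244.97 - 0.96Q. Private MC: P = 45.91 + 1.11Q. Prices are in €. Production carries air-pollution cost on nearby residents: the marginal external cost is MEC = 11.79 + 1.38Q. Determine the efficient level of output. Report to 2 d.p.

Q* = 54.28

Social marginal cost = private MC + MEC = 57.70 + 2.49Q.
Set SMC = demand: 57.70 + 2.49Q = 244.97 - 0.96Q → Q* = 54.2812.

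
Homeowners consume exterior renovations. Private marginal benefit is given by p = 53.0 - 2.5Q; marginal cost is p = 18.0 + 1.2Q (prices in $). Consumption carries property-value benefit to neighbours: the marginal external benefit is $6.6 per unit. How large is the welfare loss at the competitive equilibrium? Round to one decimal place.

DWL = $5.9

Market equilibrium (private): 18.0 + 1.2Q = 53.0 - 2.5Q → Q_m = 9.4595.
Social marginal benefit = demand + MEB = 59.6 - 2.5Q.
Set SMB = MC: 59.6 - 2.5Q = 18.0 + 1.2Q → Q* = 11.2432.
Height of the DWL triangle at Q_m is SMB(Q_m) − MC(Q_m) = MEB(Q_m) = 6.6000.
DWL = ½ × 1.7837 × 6.6000 = 5.8862.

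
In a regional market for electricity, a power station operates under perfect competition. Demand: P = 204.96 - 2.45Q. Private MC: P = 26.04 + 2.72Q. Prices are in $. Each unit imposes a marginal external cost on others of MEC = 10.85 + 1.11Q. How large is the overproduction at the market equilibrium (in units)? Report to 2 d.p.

Market equilibrium (private): 26.04 + 2.72Q = 204.96 - 2.45Q → Q_m = 34.6074.
Social marginal cost = private MC + MEC = 36.89 + 3.83Q.
Set SMC = demand: 36.89 + 3.83Q = 204.96 - 2.45Q → Q* = 26.7627.
Gap = |34.6074 − 26.7627| = 7.8447.

7.84 units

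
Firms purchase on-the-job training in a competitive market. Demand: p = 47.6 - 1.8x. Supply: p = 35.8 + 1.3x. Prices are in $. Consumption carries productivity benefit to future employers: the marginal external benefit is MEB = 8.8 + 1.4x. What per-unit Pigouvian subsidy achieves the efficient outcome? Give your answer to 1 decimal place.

Social marginal benefit = demand + MEB = 56.4 - 0.4x.
Set SMB = MC: 56.4 - 0.4x = 35.8 + 1.3x → x* = 12.1176.
The Pigouvian subsidy equals MEB at x*: 8.8 + 1.4×12.1176 = 25.7646.

subsidy = $25.8 per unit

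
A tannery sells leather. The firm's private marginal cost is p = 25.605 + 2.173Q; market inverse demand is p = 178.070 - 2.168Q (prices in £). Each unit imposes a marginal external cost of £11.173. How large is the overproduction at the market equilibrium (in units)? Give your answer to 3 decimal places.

Market equilibrium (private): 25.605 + 2.173Q = 178.070 - 2.168Q → Q_m = 35.1221.
Social marginal cost = private MC + MEC = 36.778 + 2.173Q.
Set SMC = demand: 36.778 + 2.173Q = 178.070 - 2.168Q → Q* = 32.5483.
Gap = |35.1221 − 32.5483| = 2.5738.

2.574 units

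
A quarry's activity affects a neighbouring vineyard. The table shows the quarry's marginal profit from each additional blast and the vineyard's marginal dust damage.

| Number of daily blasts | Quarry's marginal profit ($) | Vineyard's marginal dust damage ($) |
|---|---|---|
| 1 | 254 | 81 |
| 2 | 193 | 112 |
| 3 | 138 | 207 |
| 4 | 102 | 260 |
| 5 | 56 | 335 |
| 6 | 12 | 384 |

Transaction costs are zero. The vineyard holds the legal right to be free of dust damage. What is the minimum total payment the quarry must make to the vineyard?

$193

Efficient level: marginal profit ≥ marginal dust damage through level 2, so k* = 2.
With the vineyard holding the right, the quarry must at least compensate total damage at k*: 81 + 112 = 193.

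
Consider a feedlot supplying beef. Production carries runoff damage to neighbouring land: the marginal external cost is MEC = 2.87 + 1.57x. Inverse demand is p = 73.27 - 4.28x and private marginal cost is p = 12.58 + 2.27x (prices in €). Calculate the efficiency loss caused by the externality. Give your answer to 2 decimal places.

DWL = €18.68

Market equilibrium (private): 12.58 + 2.27x = 73.27 - 4.28x → x_m = 9.2656.
Social marginal cost = private MC + MEC = 15.45 + 3.84x.
Set SMC = demand: 15.45 + 3.84x = 73.27 - 4.28x → x* = 7.1207.
The loss is the area between SMC and demand from x* to x_m; with linear curves that's a triangle of height MEC(x_m).
DWL = ½ × 2.1449 × 17.4171 = 18.6790.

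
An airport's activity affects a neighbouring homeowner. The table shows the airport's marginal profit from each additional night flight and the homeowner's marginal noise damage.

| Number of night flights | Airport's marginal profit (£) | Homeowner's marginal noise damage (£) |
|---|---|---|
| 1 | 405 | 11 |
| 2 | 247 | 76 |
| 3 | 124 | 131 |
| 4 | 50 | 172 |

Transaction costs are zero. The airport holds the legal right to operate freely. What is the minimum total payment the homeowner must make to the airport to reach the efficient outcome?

Left alone the airport would choose level 4 (marginal profit stays positive).
Efficient level: k* = 2 (marginal profit ≥ marginal noise damage through 2).
The homeowner must at least cover the airport's forgone profit from cutting 4→2: 124 + 50 = 174.

£174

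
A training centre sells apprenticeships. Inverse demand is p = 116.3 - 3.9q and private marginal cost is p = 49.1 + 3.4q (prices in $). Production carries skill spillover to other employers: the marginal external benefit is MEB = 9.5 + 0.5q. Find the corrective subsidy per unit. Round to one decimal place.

Social marginal cost = private MC − MEB = 39.6 + 2.9q.
Set SMC = demand: 39.6 + 2.9q = 116.3 - 3.9q → q* = 11.2794.
The Pigouvian subsidy equals MEB at q*: 9.5 + 0.5×11.2794 = 15.1397.

subsidy = $15.1 per unit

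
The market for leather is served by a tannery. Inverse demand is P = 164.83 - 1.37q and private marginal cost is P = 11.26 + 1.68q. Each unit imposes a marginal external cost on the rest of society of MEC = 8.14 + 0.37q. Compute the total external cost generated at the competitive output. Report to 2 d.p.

Market equilibrium (private): 11.26 + 1.68q = 164.83 - 1.37q → q_m = 50.3508.
Total external cost = ∫₀^{q_m} (8.14 + 0.37q) dq = 8.14×50.3508 + ½×0.37×50.3508² = 878.8681.

878.87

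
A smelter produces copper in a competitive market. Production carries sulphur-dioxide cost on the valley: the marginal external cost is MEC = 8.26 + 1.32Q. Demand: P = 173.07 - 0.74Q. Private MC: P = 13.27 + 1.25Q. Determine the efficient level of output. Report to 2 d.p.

Social marginal cost = private MC + MEC = 21.53 + 2.57Q.
Set SMC = demand: 21.53 + 2.57Q = 173.07 - 0.74Q → Q* = 45.7825.

Q* = 45.78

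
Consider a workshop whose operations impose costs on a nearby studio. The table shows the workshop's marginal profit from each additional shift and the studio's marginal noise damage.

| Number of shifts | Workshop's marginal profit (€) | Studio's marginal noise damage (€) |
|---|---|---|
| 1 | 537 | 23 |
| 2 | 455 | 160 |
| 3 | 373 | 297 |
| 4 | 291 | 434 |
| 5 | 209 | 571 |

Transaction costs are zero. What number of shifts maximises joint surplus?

3

Bargaining reaches the level where marginal profit last exceeds marginal noise damage.
That holds through level 3 (373 ≥ 297) but not at 4 (291 < 434).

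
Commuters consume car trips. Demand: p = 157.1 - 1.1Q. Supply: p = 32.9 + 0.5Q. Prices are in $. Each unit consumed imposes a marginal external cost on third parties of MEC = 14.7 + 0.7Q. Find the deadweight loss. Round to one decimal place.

DWL = $1036.1

Market equilibrium (private): 32.9 + 0.5Q = 157.1 - 1.1Q → Q_m = 77.6250.
Social marginal benefit = demand − MEC = 142.4 - 1.8Q.
Set SMB = MC: 142.4 - 1.8Q = 32.9 + 0.5Q → Q* = 47.6087.
The welfare-loss triangle has base |Q_m − Q*| and height MEC(Q_m) (the vertical gap between SMB and MC is zero at Q* and MEC at Q_m).
DWL = ½ × 30.0163 × 69.0375 = 1036.1252.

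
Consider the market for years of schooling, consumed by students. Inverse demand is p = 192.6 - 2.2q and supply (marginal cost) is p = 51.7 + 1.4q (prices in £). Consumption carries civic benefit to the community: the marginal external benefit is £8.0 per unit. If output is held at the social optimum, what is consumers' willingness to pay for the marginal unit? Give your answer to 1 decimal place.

P = £101.6

Social marginal benefit = demand + MEB = 200.6 - 2.2q.
Set SMB = MC: 200.6 - 2.2q = 51.7 + 1.4q → q* = 41.3611.
Consumer price on the demand curve at q*: 192.6 − 2.2×41.3611 = 101.6056.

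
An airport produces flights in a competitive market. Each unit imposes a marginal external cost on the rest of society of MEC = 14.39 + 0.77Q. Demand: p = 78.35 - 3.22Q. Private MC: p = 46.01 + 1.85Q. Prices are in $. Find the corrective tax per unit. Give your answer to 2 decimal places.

tax = $16.76 per unit

Social marginal cost = private MC + MEC = 60.40 + 2.62Q.
Set SMC = demand: 60.40 + 2.62Q = 78.35 - 3.22Q → Q* = 3.0736.
The Pigouvian tax equals MEC at Q*: 14.39 + 0.77×3.0736 = 16.7567.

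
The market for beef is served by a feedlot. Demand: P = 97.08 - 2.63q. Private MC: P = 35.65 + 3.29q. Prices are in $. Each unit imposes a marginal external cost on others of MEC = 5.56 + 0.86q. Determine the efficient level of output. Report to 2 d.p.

Social marginal cost = private MC + MEC = 41.21 + 4.15q.
Set SMC = demand: 41.21 + 4.15q = 97.08 - 2.63q → q* = 8.2404.

q* = 8.24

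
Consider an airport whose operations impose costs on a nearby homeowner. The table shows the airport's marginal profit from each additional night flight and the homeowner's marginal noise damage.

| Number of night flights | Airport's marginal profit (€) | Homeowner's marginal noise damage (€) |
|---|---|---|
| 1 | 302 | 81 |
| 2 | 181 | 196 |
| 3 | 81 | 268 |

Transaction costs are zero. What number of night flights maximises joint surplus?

Bargaining reaches the level where marginal profit last exceeds marginal noise damage.
That holds through level 1 (302 ≥ 81) but not at 2 (181 < 196).

1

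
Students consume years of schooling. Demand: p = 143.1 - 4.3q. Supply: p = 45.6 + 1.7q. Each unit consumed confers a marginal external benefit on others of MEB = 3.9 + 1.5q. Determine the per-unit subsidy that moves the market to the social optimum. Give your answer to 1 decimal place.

subsidy = 37.7 per unit

Social marginal benefit = demand + MEB = 147.0 - 2.8q.
Set SMB = MC: 147.0 - 2.8q = 45.6 + 1.7q → q* = 22.5333.
The Pigouvian subsidy equals MEB at q*: 3.9 + 1.5×22.5333 = 37.7000.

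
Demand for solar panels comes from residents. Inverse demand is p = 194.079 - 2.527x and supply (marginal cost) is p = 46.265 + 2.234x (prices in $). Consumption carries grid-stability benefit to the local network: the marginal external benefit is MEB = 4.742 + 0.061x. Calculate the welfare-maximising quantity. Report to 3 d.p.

Social marginal benefit = demand + MEB = 198.821 - 2.466x.
Set SMB = MC: 198.821 - 2.466x = 46.265 + 2.234x → x* = 32.4587.

x* = 32.459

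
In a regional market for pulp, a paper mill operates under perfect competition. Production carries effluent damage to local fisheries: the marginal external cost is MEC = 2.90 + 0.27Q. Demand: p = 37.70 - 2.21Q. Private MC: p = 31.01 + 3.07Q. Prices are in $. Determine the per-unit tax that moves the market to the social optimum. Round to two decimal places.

Social marginal cost = private MC + MEC = 33.91 + 3.34Q.
Set SMC = demand: 33.91 + 3.34Q = 37.70 - 2.21Q → Q* = 0.6829.
The Pigouvian tax equals MEC at Q*: 2.90 + 0.27×0.6829 = 3.0844.

tax = $3.08 per unit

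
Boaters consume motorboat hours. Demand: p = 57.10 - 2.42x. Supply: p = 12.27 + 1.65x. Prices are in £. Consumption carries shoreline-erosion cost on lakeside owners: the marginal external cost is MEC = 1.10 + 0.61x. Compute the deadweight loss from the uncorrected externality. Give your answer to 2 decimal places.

Market equilibrium (private): 12.27 + 1.65x = 57.10 - 2.42x → x_m = 11.0147.
Social marginal benefit = demand − MEC = 56.00 - 3.03x.
Set SMB = MC: 56.00 - 3.03x = 12.27 + 1.65x → x* = 9.3440.
The welfare-loss triangle has base |x_m − x*| and height MEC(x_m) (the vertical gap between SMB and MC is zero at x* and MEC at x_m).
DWL = ½ × 1.6707 × 7.8190 = 6.5316.

DWL = £6.53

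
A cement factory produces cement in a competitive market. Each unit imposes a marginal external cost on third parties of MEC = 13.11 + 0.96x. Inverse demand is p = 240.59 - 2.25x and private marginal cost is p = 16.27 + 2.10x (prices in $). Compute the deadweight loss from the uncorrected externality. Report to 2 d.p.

DWL = $369.18

Market equilibrium (private): 16.27 + 2.10x = 240.59 - 2.25x → x_m = 51.5678.
Social marginal cost = private MC + MEC = 29.38 + 3.06x.
Set SMC = demand: 29.38 + 3.06x = 240.59 - 2.25x → x* = 39.7759.
The welfare-loss triangle has base |x_m − x*| and height MEC(x_m) (the vertical gap between SMC and demand is zero at x* and MEC at x_m).
DWL = ½ × 11.7919 × 62.6151 = 369.1755.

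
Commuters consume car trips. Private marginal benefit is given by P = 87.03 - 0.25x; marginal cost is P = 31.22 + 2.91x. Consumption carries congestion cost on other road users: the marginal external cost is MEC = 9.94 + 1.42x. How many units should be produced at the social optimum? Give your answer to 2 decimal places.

Social marginal benefit = demand − MEC = 77.09 - 1.67x.
Set SMB = MC: 77.09 - 1.67x = 31.22 + 2.91x → x* = 10.0153.

x* = 10.02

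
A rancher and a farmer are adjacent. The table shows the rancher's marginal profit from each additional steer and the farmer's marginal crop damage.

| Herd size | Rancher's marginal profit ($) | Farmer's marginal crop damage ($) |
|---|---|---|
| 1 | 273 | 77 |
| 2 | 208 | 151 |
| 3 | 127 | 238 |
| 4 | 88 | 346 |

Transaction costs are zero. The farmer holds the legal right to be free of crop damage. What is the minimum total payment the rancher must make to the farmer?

$228

Efficient level: marginal profit ≥ marginal crop damage through level 2, so k* = 2.
With the farmer holding the right, the rancher must at least compensate total damage at k*: 77 + 151 = 228.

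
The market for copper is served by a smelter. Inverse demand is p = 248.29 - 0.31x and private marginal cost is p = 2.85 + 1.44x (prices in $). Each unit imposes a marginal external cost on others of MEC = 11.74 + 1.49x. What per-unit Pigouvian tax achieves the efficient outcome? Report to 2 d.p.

tax = $119.21 per unit

Social marginal cost = private MC + MEC = 14.59 + 2.93x.
Set SMC = demand: 14.59 + 2.93x = 248.29 - 0.31x → x* = 72.1296.
The Pigouvian tax equals MEC at x*: 11.74 + 1.49×72.1296 = 119.2131.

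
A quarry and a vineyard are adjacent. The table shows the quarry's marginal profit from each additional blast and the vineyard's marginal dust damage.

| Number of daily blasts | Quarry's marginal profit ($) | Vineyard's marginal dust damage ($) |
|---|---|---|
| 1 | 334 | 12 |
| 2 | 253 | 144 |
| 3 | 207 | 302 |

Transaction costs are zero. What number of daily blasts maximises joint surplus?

Bargaining reaches the level where marginal profit last exceeds marginal dust damage.
That holds through level 2 (253 ≥ 144) but not at 3 (207 < 302).

2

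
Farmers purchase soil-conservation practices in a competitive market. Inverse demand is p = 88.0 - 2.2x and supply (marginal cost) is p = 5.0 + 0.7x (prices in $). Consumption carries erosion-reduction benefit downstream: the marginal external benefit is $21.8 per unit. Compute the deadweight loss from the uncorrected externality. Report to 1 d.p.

Market equilibrium (private): 5.0 + 0.7x = 88.0 - 2.2x → x_m = 28.6207.
Social marginal benefit = demand + MEB = 109.8 - 2.2x.
Set SMB = MC: 109.8 - 2.2x = 5.0 + 0.7x → x* = 36.1379.
Between x* and x_m the wedge SMB − MC runs linearly from 0 to MEB(x_m), so the loss is a triangle.
DWL = ½ × 7.5172 × 21.8000 = 81.9375.

DWL = $81.9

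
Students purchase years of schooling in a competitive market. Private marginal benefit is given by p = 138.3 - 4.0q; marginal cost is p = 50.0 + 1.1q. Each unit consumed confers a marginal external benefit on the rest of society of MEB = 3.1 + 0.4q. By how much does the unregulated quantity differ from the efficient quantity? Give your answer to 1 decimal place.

2.1 units

Market equilibrium (private): 50.0 + 1.1q = 138.3 - 4.0q → q_m = 17.3137.
Social marginal benefit = demand + MEB = 141.4 - 3.6q.
Set SMB = MC: 141.4 - 3.6q = 50.0 + 1.1q → q* = 19.4468.
Gap = |17.3137 − 19.4468| = 2.1331.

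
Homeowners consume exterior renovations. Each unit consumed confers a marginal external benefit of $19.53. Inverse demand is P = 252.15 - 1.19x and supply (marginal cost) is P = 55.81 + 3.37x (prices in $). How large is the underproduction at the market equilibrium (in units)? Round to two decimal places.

4.28 units

Market equilibrium (private): 55.81 + 3.37x = 252.15 - 1.19x → x_m = 43.0570.
Social marginal benefit = demand + MEB = 271.68 - 1.19x.
Set SMB = MC: 271.68 - 1.19x = 55.81 + 3.37x → x* = 47.3399.
Gap = |43.0570 − 47.3399| = 4.2829.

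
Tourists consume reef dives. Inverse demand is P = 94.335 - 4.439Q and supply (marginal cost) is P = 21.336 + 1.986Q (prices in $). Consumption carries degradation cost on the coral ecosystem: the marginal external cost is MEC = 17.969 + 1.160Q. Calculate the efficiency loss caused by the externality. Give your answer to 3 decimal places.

DWL = $63.957

Market equilibrium (private): 21.336 + 1.986Q = 94.335 - 4.439Q → Q_m = 11.3617.
Social marginal benefit = demand − MEC = 76.366 - 5.599Q.
Set SMB = MC: 76.366 - 5.599Q = 21.336 + 1.986Q → Q* = 7.2551.
The loss is the area between SMB and MC from Q* to Q_m; with linear curves that's a triangle of height MEC(Q_m).
DWL = ½ × 4.1066 × 31.1486 = 63.9574.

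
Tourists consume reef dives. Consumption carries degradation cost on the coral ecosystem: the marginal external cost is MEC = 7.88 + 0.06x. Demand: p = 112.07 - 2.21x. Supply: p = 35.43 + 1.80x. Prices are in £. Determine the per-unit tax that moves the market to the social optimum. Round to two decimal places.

tax = £8.89 per unit

Social marginal benefit = demand − MEC = 104.19 - 2.27x.
Set SMB = MC: 104.19 - 2.27x = 35.43 + 1.80x → x* = 16.8943.
The Pigouvian tax equals MEC at x*: 7.88 + 0.06×16.8943 = 8.8937.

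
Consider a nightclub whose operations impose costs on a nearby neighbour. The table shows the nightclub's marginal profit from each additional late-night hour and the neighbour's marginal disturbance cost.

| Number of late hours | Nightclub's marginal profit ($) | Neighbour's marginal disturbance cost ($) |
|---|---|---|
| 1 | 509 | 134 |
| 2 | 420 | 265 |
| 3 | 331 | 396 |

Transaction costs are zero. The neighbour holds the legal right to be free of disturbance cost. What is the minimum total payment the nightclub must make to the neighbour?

Efficient level: marginal profit ≥ marginal disturbance cost through level 2, so k* = 2.
With the neighbour holding the right, the nightclub must at least compensate total damage at k*: 134 + 265 = 399.

$399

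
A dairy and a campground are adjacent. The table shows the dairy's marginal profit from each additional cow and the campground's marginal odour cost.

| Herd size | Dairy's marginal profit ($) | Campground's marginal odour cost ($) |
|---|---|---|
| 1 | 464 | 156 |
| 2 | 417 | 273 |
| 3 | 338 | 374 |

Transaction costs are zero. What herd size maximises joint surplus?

Bargaining reaches the level where marginal profit last exceeds marginal odour cost.
That holds through level 2 (417 ≥ 273) but not at 3 (338 < 374).

2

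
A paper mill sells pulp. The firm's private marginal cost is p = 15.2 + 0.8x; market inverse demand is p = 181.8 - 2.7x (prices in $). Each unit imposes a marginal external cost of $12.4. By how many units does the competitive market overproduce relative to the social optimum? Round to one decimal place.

Market equilibrium (private): 15.2 + 0.8x = 181.8 - 2.7x → x_m = 47.6000.
Social marginal cost = private MC + MEC = 27.6 + 0.8x.
Set SMC = demand: 27.6 + 0.8x = 181.8 - 2.7x → x* = 44.0571.
Gap = |47.6000 − 44.0571| = 3.5429.

3.5 units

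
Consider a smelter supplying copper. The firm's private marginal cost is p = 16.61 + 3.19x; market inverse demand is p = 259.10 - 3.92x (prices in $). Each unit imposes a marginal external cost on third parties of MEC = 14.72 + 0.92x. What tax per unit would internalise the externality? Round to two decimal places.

Social marginal cost = private MC + MEC = 31.33 + 4.11x.
Set SMC = demand: 31.33 + 4.11x = 259.10 - 3.92x → x* = 28.3649.
The Pigouvian tax equals MEC at x*: 14.72 + 0.92×28.3649 = 40.8157.

tax = $40.82 per unit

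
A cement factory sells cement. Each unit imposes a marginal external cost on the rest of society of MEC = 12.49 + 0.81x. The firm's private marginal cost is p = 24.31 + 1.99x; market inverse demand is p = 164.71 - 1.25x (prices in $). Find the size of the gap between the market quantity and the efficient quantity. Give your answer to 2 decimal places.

11.75 units

Market equilibrium (private): 24.31 + 1.99x = 164.71 - 1.25x → x_m = 43.3333.
Social marginal cost = private MC + MEC = 36.80 + 2.80x.
Set SMC = demand: 36.80 + 2.80x = 164.71 - 1.25x → x* = 31.5827.
Gap = |43.3333 − 31.5827| = 11.7506.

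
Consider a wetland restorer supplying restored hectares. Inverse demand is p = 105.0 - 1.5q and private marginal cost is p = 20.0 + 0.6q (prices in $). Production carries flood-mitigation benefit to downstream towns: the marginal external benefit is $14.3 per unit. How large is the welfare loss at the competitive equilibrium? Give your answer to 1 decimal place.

Market equilibrium (private): 20.0 + 0.6q = 105.0 - 1.5q → q_m = 40.4762.
Social marginal cost = private MC − MEB = 5.7 + 0.6q.
Set SMC = demand: 5.7 + 0.6q = 105.0 - 1.5q → q* = 47.2857.
The welfare-loss triangle has base |q_m − q*| and height MEB(q_m) (the vertical gap between SMC and demand is zero at q* and MEB at q_m).
DWL = ½ × 6.8095 × 14.3000 = 48.6879.

DWL = $48.7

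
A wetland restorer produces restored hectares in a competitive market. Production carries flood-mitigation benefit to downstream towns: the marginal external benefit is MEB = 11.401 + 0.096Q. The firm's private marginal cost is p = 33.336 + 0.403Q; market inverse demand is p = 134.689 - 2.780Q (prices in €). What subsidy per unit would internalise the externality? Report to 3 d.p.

subsidy = €14.907 per unit

Social marginal cost = private MC − MEB = 21.935 + 0.307Q.
Set SMC = demand: 21.935 + 0.307Q = 134.689 - 2.780Q → Q* = 36.5254.
The Pigouvian subsidy equals MEB at Q*: 11.401 + 0.096×36.5254 = 14.9074.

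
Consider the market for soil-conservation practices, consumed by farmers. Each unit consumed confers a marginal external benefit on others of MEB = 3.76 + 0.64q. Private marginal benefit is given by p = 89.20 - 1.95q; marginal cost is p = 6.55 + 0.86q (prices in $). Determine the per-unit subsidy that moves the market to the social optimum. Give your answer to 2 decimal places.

Social marginal benefit = demand + MEB = 92.96 - 1.31q.
Set SMB = MC: 92.96 - 1.31q = 6.55 + 0.86q → q* = 39.8203.
The Pigouvian subsidy equals MEB at q*: 3.76 + 0.64×39.8203 = 29.2450.

subsidy = $29.24 per unit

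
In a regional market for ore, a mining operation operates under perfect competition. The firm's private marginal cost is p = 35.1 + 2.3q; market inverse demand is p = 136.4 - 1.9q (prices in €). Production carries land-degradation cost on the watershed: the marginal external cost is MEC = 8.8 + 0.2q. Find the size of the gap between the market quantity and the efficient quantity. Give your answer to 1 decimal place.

3.1 units

Market equilibrium (private): 35.1 + 2.3q = 136.4 - 1.9q → q_m = 24.1190.
Social marginal cost = private MC + MEC = 43.9 + 2.5q.
Set SMC = demand: 43.9 + 2.5q = 136.4 - 1.9q → q* = 21.0227.
Gap = |24.1190 − 21.0227| = 3.0963.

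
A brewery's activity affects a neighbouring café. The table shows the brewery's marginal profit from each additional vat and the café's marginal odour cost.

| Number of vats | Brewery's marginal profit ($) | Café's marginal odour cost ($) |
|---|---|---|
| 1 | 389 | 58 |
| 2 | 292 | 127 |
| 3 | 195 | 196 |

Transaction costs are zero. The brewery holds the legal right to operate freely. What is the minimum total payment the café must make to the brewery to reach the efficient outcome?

Left alone the brewery would choose level 3 (marginal profit stays positive).
Efficient level: k* = 2 (marginal profit ≥ marginal odour cost through 2).
The café must at least cover the brewery's forgone profit from cutting 3→2: 195 = 195.

$195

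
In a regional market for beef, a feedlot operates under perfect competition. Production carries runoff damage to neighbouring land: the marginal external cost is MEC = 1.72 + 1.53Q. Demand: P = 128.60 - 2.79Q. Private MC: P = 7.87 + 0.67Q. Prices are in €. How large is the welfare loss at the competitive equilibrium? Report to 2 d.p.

DWL = €304.28

Market equilibrium (private): 7.87 + 0.67Q = 128.60 - 2.79Q → Q_m = 34.8931.
Social marginal cost = private MC + MEC = 9.59 + 2.20Q.
Set SMC = demand: 9.59 + 2.20Q = 128.60 - 2.79Q → Q* = 23.8497.
Between Q* and Q_m the wedge SMC − demand runs linearly from 0 to MEC(Q_m), so the loss is a triangle.
DWL = ½ × 11.0434 × 55.1064 = 304.2810.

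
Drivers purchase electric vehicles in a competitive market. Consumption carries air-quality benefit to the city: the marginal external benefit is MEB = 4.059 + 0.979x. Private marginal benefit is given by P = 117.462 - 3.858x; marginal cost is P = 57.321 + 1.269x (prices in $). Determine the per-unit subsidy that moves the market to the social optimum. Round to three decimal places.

Social marginal benefit = demand + MEB = 121.521 - 2.879x.
Set SMB = MC: 121.521 - 2.879x = 57.321 + 1.269x → x* = 15.4773.
The Pigouvian subsidy equals MEB at x*: 4.059 + 0.979×15.4773 = 19.2113.

subsidy = $19.211 per unit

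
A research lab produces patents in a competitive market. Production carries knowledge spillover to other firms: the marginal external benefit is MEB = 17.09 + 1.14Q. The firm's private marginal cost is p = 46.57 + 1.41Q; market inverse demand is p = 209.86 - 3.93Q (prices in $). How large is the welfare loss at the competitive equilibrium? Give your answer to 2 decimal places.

Market equilibrium (private): 46.57 + 1.41Q = 209.86 - 3.93Q → Q_m = 30.5787.
Social marginal cost = private MC − MEB = 29.48 + 0.27Q.
Set SMC = demand: 29.48 + 0.27Q = 209.86 - 3.93Q → Q* = 42.9476.
Between Q* and Q_m the wedge demand − SMC runs linearly from 0 to MEB(Q_m), so the loss is a triangle.
DWL = ½ × 12.3689 × 51.9497 = 321.2803.

DWL = $321.28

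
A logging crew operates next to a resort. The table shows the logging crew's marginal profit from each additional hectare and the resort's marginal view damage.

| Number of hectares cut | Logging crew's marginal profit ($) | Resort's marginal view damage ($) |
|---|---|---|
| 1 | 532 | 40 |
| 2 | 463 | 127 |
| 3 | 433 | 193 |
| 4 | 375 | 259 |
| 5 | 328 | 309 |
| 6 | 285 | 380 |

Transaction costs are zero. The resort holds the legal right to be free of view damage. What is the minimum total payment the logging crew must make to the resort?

$928

Efficient level: marginal profit ≥ marginal view damage through level 5, so k* = 5.
With the resort holding the right, the logging crew must at least compensate total damage at k*: 40 + 127 + 193 + 259 + 309 = 928.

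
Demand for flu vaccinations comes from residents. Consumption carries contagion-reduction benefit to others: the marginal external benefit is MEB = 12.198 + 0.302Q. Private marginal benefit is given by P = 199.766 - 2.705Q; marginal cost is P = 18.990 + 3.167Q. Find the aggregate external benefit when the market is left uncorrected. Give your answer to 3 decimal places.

518.644

Market equilibrium (private): 18.990 + 3.167Q = 199.766 - 2.705Q → Q_m = 30.7861.
Total external benefit = ∫₀^{Q_m} (12.198 + 0.302Q) dQ = 12.198×30.7861 + ½×0.302×30.7861² = 518.6442.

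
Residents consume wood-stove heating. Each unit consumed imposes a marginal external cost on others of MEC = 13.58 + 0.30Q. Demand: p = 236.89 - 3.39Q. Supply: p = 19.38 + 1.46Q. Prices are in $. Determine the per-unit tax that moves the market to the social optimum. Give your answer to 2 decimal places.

Social marginal benefit = demand − MEC = 223.31 - 3.69Q.
Set SMB = MC: 223.31 - 3.69Q = 19.38 + 1.46Q → Q* = 39.5981.
The Pigouvian tax equals MEC at Q*: 13.58 + 0.30×39.5981 = 25.4594.

tax = $25.46 per unit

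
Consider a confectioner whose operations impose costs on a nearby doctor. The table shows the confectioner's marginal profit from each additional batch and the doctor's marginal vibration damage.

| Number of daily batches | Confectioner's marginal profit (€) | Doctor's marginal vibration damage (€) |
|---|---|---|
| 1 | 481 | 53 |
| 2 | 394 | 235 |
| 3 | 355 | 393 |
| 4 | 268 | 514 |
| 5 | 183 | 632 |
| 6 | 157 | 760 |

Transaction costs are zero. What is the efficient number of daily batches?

2

Bargaining reaches the level where marginal profit last exceeds marginal vibration damage.
That holds through level 2 (394 ≥ 235) but not at 3 (355 < 393).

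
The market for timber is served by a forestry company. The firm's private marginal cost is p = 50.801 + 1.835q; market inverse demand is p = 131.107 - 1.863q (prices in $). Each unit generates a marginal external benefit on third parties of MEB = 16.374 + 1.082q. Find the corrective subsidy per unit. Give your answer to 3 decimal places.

subsidy = $56.362 per unit

Social marginal cost = private MC − MEB = 34.427 + 0.753q.
Set SMC = demand: 34.427 + 0.753q = 131.107 - 1.863q → q* = 36.9572.
The Pigouvian subsidy equals MEB at q*: 16.374 + 1.082×36.9572 = 56.3617.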